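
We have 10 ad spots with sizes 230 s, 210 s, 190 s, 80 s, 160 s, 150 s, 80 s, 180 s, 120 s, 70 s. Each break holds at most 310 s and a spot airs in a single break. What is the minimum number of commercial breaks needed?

Total = 230 + 210 + 190 + 180 + 160 + 150 + 120 + 80 + 80 + 70 = 1470 s.
Lower bound: ⌈1470/310⌉ = 5 commercial breaks.
A packing using 5 commercial breaks:
  break 1: 230 + 80 = 310
  break 2: 210 + 80 = 290
  break 3: 190 + 120 = 310
  break 4: 180 + 70 = 250
  break 5: 160 + 150 = 310
This matches the lower bound, so 5 is optimal.

5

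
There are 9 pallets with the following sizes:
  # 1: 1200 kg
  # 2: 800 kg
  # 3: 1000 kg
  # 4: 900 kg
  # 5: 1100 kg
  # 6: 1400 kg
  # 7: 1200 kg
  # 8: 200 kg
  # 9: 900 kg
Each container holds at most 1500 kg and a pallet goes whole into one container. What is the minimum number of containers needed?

8

Total = 1400 + 1200 + 1200 + 1100 + 1000 + 900 + 900 + 800 + 200 = 8700 kg.
Lower bound: ⌈8700/1500⌉ = 6 containers.
Also, 8 pallets each exceed 750 kg, and no two of those can share a container, so at least 8 containers are needed.
A packing using 8 containers:
  container 1: 1400 = 1400
  container 2: 1200 + 200 = 1400
  container 3: 1200 = 1200
  container 4: 1100 = 1100
  container 5: 1000 = 1000
  container 6: 900 = 900
  container 7: 900 = 900
  container 8: 800 = 800
This matches the lower bound, so 8 is optimal.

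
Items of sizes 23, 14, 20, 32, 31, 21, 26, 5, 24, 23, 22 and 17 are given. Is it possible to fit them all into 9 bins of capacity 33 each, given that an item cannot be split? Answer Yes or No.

No

Total = 258; ⌈258/33⌉ = 8.
10 items each exceed half the capacity and cannot share a bin, forcing at least 10 bins.
At least 10 bins are required, but only 9 are allowed.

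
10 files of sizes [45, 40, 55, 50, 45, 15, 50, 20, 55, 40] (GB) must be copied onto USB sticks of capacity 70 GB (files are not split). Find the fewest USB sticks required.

8

Total = 55 + 55 + 50 + 50 + 45 + 45 + 40 + 40 + 20 + 15 = 415 GB.
Lower bound: ⌈415/70⌉ = 6 USB sticks.
Also, 8 files each exceed 35 GB, and no two of those can share a USB stick, so at least 8 USB sticks are needed.
A packing using 8 USB sticks:
  USB stick 1: 55 + 15 = 70
  USB stick 2: 55 = 55
  USB stick 3: 50 + 20 = 70
  USB stick 4: 50 = 50
  USB stick 5: 45 = 45
  USB stick 6: 45 = 45
  USB stick 7: 40 = 40
  USB stick 8: 40 = 40
This matches the lower bound, so 8 is optimal.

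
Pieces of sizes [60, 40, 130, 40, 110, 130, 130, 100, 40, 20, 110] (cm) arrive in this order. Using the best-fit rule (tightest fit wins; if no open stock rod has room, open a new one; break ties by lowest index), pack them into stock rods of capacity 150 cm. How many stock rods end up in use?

7

  60 → stock rod 1 (new)  [load 60/150]
  40 → stock rod 1  [load 100/150]
  130 → stock rod 2 (new)  [load 130/150]
  40 → stock rod 1  [load 140/150]
  110 → stock rod 3 (new)  [load 110/150]
  130 → stock rod 4 (new)  [load 130/150]
  130 → stock rod 5 (new)  [load 130/150]
  100 → stock rod 6 (new)  [load 100/150]
  40 → stock rod 3  [load 150/150]
  20 → stock rod 2  [load 150/150]
  110 → stock rod 7 (new)  [load 110/150]
7 stock rods opened.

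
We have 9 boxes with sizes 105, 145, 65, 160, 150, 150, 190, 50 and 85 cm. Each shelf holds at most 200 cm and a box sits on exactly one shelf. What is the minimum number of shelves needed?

7

Total = 190 + 160 + 150 + 150 + 145 + 105 + 85 + 65 + 50 = 1100 cm.
Lower bound: ⌈1100/200⌉ = 6 shelves.
A packing using 7 shelves:
  shelf 1: 190 = 190
  shelf 2: 160 = 160
  shelf 3: 150 + 50 = 200
  shelf 4: 150 = 150
  shelf 5: 145 = 145
  shelf 6: 105 + 85 = 190
  shelf 7: 65 = 65
No arrangement into 6 shelves stays within capacity, so 7 is optimal.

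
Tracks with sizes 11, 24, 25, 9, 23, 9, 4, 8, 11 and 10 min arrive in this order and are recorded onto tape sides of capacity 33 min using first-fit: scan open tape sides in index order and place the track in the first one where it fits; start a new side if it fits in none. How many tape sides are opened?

  11 → side 1 (new)  [load 11/33]
  24 → side 2 (new)  [load 24/33]
  25 → side 3 (new)  [load 25/33]
  9 → side 1  [load 20/33]
  23 → side 4 (new)  [load 23/33]
  9 → side 1  [load 29/33]
  4 → side 1  [load 33/33]
  8 → side 2  [load 32/33]
  11 → side 5 (new)  [load 11/33]
  10 → side 4  [load 33/33]
5 tape sides opened.

5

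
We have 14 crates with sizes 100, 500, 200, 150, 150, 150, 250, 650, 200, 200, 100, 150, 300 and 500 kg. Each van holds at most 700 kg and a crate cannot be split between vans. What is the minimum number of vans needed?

Total = 650 + 500 + 500 + 300 + 250 + 200 + 200 + 200 + 150 + 150 + 150 + 150 + 100 + 100 = 3600 kg.
Lower bound: ⌈3600/700⌉ = 6 vans.
A packing using 6 vans:
  van 1: 650 = 650
  van 2: 500 + 200 = 700
  van 3: 500 + 200 = 700
  van 4: 300 + 250 + 150 = 700
  van 5: 200 + 150 + 150 + 150 = 650
  van 6: 100 + 100 = 200
This matches the lower bound, so 6 is optimal.

6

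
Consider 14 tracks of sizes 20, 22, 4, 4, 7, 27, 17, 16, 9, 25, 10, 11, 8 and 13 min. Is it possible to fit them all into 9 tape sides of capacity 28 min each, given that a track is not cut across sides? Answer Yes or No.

A valid assignment using 8 tape sides:
  side 1: 27 = 27
  side 2: 25 = 25
  side 3: 22 + 4 = 26
  side 4: 20 + 8 = 28
  side 5: 17 + 11 = 28
  side 6: 16 + 10 = 26
  side 7: 13 + 9 + 4 = 26
  side 8: 7 = 7
That uses only 8 ≤ 9, so 9 tape sides are enough.

Yes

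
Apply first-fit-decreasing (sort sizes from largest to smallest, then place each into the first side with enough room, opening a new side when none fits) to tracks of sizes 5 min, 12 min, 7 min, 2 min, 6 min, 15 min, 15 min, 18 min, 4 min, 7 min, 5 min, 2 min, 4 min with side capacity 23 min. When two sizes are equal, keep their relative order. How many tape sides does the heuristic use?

5

Sorted descending: 18, 15, 15, 12, 7, 7, 6, 5, 5, 4, 4, 2, 2.
  18 → side 1 (new)  [load 18/23]
  15 → side 2 (new)  [load 15/23]
  15 → side 3 (new)  [load 15/23]
  12 → side 4 (new)  [load 12/23]
  7 → side 2  [load 22/23]
  7 → side 3  [load 22/23]
  6 → side 4  [load 18/23]
  5 → side 1  [load 23/23]
  5 → side 4  [load 23/23]
  4 → side 5 (new)  [load 4/23]
  4 → side 5  [load 8/23]
  2 → side 5  [load 10/23]
  2 → side 5  [load 12/23]
5 tape sides opened.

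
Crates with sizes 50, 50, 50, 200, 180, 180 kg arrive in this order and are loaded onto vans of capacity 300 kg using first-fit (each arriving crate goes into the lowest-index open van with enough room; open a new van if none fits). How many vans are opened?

  50 → van 1 (new)  [load 50/300]
  50 → van 1  [load 100/300]
  50 → van 1  [load 150/300]
  200 → van 2 (new)  [load 200/300]
  180 → van 3 (new)  [load 180/300]
  180 → van 4 (new)  [load 180/300]
4 vans opened.

4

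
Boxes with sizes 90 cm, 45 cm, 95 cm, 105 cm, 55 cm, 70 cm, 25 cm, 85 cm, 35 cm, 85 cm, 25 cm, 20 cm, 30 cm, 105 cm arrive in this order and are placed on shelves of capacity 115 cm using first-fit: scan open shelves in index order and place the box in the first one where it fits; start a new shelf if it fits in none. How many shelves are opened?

8

  90 → shelf 1 (new)  [load 90/115]
  45 → shelf 2 (new)  [load 45/115]
  95 → shelf 3 (new)  [load 95/115]
  105 → shelf 4 (new)  [load 105/115]
  55 → shelf 2  [load 100/115]
  70 → shelf 5 (new)  [load 70/115]
  25 → shelf 1  [load 115/115]
  85 → shelf 6 (new)  [load 85/115]
  35 → shelf 5  [load 105/115]
  85 → shelf 7 (new)  [load 85/115]
  25 → shelf 6  [load 110/115]
  20 → shelf 3  [load 115/115]
  30 → shelf 7  [load 115/115]
  105 → shelf 8 (new)  [load 105/115]
8 shelves opened.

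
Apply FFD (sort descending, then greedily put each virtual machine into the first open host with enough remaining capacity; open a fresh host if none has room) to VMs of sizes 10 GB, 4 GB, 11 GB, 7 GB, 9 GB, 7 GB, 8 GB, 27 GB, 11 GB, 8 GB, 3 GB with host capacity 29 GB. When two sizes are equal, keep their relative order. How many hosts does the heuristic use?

4

Sorted descending: 27, 11, 11, 10, 9, 8, 8, 7, 7, 4, 3.
  27 → host 1 (new)  [load 27/29]
  11 → host 2 (new)  [load 11/29]
  11 → host 2  [load 22/29]
  10 → host 3 (new)  [load 10/29]
  9 → host 3  [load 19/29]
  8 → host 3  [load 27/29]
  8 → host 4 (new)  [load 8/29]
  7 → host 2  [load 29/29]
  7 → host 4  [load 15/29]
  4 → host 4  [load 19/29]
  3 → host 4  [load 22/29]
4 hosts opened.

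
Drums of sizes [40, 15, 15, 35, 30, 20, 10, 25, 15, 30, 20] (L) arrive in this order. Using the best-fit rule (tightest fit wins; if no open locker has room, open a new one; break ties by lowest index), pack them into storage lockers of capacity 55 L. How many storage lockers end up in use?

5

  40 → locker 1 (new)  [load 40/55]
  15 → locker 1  [load 55/55]
  15 → locker 2 (new)  [load 15/55]
  35 → locker 2  [load 50/55]
  30 → locker 3 (new)  [load 30/55]
  20 → locker 3  [load 50/55]
  10 → locker 4 (new)  [load 10/55]
  25 → locker 4  [load 35/55]
  15 → locker 4  [load 50/55]
  30 → locker 5 (new)  [load 30/55]
  20 → locker 5  [load 50/55]
5 storage lockers opened.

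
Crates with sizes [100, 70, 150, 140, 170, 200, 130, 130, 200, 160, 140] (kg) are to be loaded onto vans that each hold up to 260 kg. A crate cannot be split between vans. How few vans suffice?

Total = 200 + 200 + 170 + 160 + 150 + 140 + 140 + 130 + 130 + 100 + 70 = 1590 kg.
Lower bound: ⌈1590/260⌉ = 7 vans.
A packing using 8 vans:
  van 1: 200 = 200
  van 2: 200 = 200
  van 3: 170 + 70 = 240
  van 4: 160 + 100 = 260
  van 5: 150 = 150
  van 6: 140 = 140
  van 7: 140 = 140
  van 8: 130 + 130 = 260
No arrangement into 7 vans stays within capacity, so 8 is optimal.

8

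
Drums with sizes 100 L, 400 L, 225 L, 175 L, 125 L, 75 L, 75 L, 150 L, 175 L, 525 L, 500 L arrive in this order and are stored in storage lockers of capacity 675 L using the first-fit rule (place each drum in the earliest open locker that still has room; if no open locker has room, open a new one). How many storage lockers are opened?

4

  100 → locker 1 (new)  [load 100/675]
  400 → locker 1  [load 500/675]
  225 → locker 2 (new)  [load 225/675]
  175 → locker 1  [load 675/675]
  125 → locker 2  [load 350/675]
  75 → locker 2  [load 425/675]
  75 → locker 2  [load 500/675]
  150 → locker 2  [load 650/675]
  175 → locker 3 (new)  [load 175/675]
  525 → locker 4 (new)  [load 525/675]
  500 → locker 3  [load 675/675]
4 storage lockers opened.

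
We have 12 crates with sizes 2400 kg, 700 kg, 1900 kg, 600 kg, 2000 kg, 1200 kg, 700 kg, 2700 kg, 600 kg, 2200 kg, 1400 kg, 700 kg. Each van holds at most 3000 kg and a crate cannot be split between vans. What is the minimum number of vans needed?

7

Total = 2700 + 2400 + 2200 + 2000 + 1900 + 1400 + 1200 + 700 + 700 + 700 + 600 + 600 = 17100 kg.
Lower bound: ⌈17100/3000⌉ = 6 vans.
A packing using 7 vans:
  van 1: 2700 = 2700
  van 2: 2400 + 600 = 3000
  van 3: 2200 + 700 = 2900
  van 4: 2000 + 700 = 2700
  van 5: 1900 + 700 = 2600
  van 6: 1400 + 1200 = 2600
  van 7: 600 = 600
No arrangement into 6 vans stays within capacity, so 7 is optimal.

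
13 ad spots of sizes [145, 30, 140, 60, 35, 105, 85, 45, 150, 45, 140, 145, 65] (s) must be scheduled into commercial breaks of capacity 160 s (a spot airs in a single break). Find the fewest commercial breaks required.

Total = 150 + 145 + 145 + 140 + 140 + 105 + 85 + 65 + 60 + 45 + 45 + 35 + 30 = 1190 s.
Lower bound: ⌈1190/160⌉ = 8 commercial breaks.
A packing using 8 commercial breaks:
  break 1: 150 = 150
  break 2: 145 = 145
  break 3: 145 = 145
  break 4: 140 = 140
  break 5: 140 = 140
  break 6: 105 + 45 = 150
  break 7: 85 + 45 + 30 = 160
  break 8: 65 + 60 + 35 = 160
This matches the lower bound, so 8 is optimal.

8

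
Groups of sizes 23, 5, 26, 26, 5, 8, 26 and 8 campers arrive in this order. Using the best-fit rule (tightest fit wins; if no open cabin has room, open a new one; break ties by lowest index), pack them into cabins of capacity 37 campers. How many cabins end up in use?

  23 → cabin 1 (new)  [load 23/37]
  5 → cabin 1  [load 28/37]
  26 → cabin 2 (new)  [load 26/37]
  26 → cabin 3 (new)  [load 26/37]
  5 → cabin 1  [load 33/37]
  8 → cabin 2  [load 34/37]
  26 → cabin 4 (new)  [load 26/37]
  8 → cabin 3  [load 34/37]
4 cabins opened.

4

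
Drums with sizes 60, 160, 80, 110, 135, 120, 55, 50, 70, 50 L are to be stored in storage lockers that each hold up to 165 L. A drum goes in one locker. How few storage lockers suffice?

Total = 160 + 135 + 120 + 110 + 80 + 70 + 60 + 55 + 50 + 50 = 890 L.
Lower bound: ⌈890/165⌉ = 6 storage lockers.
A packing using 6 storage lockers:
  locker 1: 160 = 160
  locker 2: 135 = 135
  locker 3: 120 = 120
  locker 4: 110 + 55 = 165
  locker 5: 80 + 70 = 150
  locker 6: 60 + 50 + 50 = 160
This matches the lower bound, so 6 is optimal.

6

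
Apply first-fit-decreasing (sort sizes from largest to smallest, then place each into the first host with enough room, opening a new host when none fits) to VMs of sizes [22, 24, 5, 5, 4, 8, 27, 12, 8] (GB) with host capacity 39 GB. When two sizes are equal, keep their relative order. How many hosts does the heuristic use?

3

Sorted descending: 27, 24, 22, 12, 8, 8, 5, 5, 4.
  27 → host 1 (new)  [load 27/39]
  24 → host 2 (new)  [load 24/39]
  22 → host 3 (new)  [load 22/39]
  12 → host 1  [load 39/39]
  8 → host 2  [load 32/39]
  8 → host 3  [load 30/39]
  5 → host 2  [load 37/39]
  5 → host 3  [load 35/39]
  4 → host 3  [load 39/39]
3 hosts opened.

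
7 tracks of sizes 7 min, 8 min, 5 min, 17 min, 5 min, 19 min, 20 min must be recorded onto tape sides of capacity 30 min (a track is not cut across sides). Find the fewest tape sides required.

Total = 20 + 19 + 17 + 8 + 7 + 5 + 5 = 81 min.
Lower bound: ⌈81/30⌉ = 3 tape sides.
A packing using 3 tape sides:
  side 1: 20 + 8 = 28
  side 2: 19 + 7 = 26
  side 3: 17 + 5 + 5 = 27
This matches the lower bound, so 3 is optimal.

3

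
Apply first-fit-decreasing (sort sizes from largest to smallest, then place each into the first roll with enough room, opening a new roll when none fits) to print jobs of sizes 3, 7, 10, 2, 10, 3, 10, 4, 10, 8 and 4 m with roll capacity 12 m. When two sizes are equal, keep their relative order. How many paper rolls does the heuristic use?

7

Sorted descending: 10, 10, 10, 10, 8, 7, 4, 4, 3, 3, 2.
  10 → roll 1 (new)  [load 10/12]
  10 → roll 2 (new)  [load 10/12]
  10 → roll 3 (new)  [load 10/12]
  10 → roll 4 (new)  [load 10/12]
  8 → roll 5 (new)  [load 8/12]
  7 → roll 6 (new)  [load 7/12]
  4 → roll 5  [load 12/12]
  4 → roll 6  [load 11/12]
  3 → roll 7 (new)  [load 3/12]
  3 → roll 7  [load 6/12]
  2 → roll 1  [load 12/12]
7 paper rolls opened.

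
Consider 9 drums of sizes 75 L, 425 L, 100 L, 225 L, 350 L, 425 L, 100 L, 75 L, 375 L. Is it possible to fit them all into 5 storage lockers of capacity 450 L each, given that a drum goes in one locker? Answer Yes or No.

A valid assignment using 5 storage lockers:
  locker 1: 425 = 425
  locker 2: 425 = 425
  locker 3: 375 + 75 = 450
  locker 4: 350 + 100 = 450
  locker 5: 225 + 100 + 75 = 400
Every load is within 450 L, so 5 storage lockers suffice.

Yes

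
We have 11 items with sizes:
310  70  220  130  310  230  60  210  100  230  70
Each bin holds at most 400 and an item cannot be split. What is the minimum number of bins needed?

Total = 310 + 310 + 230 + 230 + 220 + 210 + 130 + 100 + 70 + 70 + 60 = 1940.
Lower bound: ⌈1940/400⌉ = 5 bins.
Also, 6 items each exceed 200, and no two of those can share a bin, so at least 6 bins are needed.
A packing using 6 bins:
  bin 1: 310 + 70 = 380
  bin 2: 310 + 70 = 380
  bin 3: 230 + 130 = 360
  bin 4: 230 + 100 + 60 = 390
  bin 5: 220 = 220
  bin 6: 210 = 210
This matches the lower bound, so 6 is optimal.

6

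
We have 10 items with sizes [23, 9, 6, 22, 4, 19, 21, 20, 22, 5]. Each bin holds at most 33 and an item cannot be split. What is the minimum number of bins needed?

6

Total = 23 + 22 + 22 + 21 + 20 + 19 + 9 + 6 + 5 + 4 = 151.
Lower bound: ⌈151/33⌉ = 5 bins.
Also, 6 items each exceed 33/2, and no two of those can share a bin, so at least 6 bins are needed.
A packing using 6 bins:
  bin 1: 23 + 9 = 32
  bin 2: 22 + 6 + 5 = 33
  bin 3: 22 + 4 = 26
  bin 4: 21 = 21
  bin 5: 20 = 20
  bin 6: 19 = 19
This matches the lower bound, so 6 is optimal.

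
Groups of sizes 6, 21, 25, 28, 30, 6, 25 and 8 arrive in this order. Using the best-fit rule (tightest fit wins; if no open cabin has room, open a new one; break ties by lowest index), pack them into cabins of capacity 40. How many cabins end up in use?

5

  6 → cabin 1 (new)  [load 6/40]
  21 → cabin 1  [load 27/40]
  25 → cabin 2 (new)  [load 25/40]
  28 → cabin 3 (new)  [load 28/40]
  30 → cabin 4 (new)  [load 30/40]
  6 → cabin 4  [load 36/40]
  25 → cabin 5 (new)  [load 25/40]
  8 → cabin 3  [load 36/40]
5 cabins opened.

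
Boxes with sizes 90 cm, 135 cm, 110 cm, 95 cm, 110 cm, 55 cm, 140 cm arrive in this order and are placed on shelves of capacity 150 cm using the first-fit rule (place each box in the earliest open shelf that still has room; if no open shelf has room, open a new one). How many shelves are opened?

6

  90 → shelf 1 (new)  [load 90/150]
  135 → shelf 2 (new)  [load 135/150]
  110 → shelf 3 (new)  [load 110/150]
  95 → shelf 4 (new)  [load 95/150]
  110 → shelf 5 (new)  [load 110/150]
  55 → shelf 1  [load 145/150]
  140 → shelf 6 (new)  [load 140/150]
6 shelves opened.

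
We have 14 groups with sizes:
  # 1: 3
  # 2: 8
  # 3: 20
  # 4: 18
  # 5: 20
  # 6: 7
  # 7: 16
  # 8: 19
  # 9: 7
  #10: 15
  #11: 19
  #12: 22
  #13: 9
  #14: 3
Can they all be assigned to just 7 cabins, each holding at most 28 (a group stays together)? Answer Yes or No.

No

Total = 186; ⌈186/28⌉ = 7.
8 groups each exceed half the capacity and cannot share a cabin, forcing at least 8 cabins.
At least 8 cabins are required, but only 7 are allowed.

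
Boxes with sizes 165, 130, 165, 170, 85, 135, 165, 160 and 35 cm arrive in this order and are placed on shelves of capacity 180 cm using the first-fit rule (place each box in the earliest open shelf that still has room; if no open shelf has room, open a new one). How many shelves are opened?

  165 → shelf 1 (new)  [load 165/180]
  130 → shelf 2 (new)  [load 130/180]
  165 → shelf 3 (new)  [load 165/180]
  170 → shelf 4 (new)  [load 170/180]
  85 → shelf 5 (new)  [load 85/180]
  135 → shelf 6 (new)  [load 135/180]
  165 → shelf 7 (new)  [load 165/180]
  160 → shelf 8 (new)  [load 160/180]
  35 → shelf 2  [load 165/180]
8 shelves opened.

8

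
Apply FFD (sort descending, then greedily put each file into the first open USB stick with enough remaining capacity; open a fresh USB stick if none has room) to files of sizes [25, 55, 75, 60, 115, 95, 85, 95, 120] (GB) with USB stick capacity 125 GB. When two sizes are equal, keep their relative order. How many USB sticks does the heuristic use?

Sorted descending: 120, 115, 95, 95, 85, 75, 60, 55, 25.
  120 → USB stick 1 (new)  [load 120/125]
  115 → USB stick 2 (new)  [load 115/125]
  95 → USB stick 3 (new)  [load 95/125]
  95 → USB stick 4 (new)  [load 95/125]
  85 → USB stick 5 (new)  [load 85/125]
  75 → USB stick 6 (new)  [load 75/125]
  60 → USB stick 7 (new)  [load 60/125]
  55 → USB stick 7  [load 115/125]
  25 → USB stick 3  [load 120/125]
7 USB sticks opened.

7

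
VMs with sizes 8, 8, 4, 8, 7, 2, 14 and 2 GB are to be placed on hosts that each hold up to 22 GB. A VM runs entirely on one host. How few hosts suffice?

Total = 14 + 8 + 8 + 8 + 7 + 4 + 2 + 2 = 53 GB.
Lower bound: ⌈53/22⌉ = 3 hosts.
A packing using 3 hosts:
  host 1: 14 + 8 = 22
  host 2: 8 + 8 + 4 + 2 = 22
  host 3: 7 + 2 = 9
This matches the lower bound, so 3 is optimal.

3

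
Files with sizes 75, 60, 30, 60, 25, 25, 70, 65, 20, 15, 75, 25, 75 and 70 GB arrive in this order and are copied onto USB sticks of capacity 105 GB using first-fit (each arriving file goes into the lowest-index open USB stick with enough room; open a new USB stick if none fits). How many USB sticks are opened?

8

  75 → USB stick 1 (new)  [load 75/105]
  60 → USB stick 2 (new)  [load 60/105]
  30 → USB stick 1  [load 105/105]
  60 → USB stick 3 (new)  [load 60/105]
  25 → USB stick 2  [load 85/105]
  25 → USB stick 3  [load 85/105]
  70 → USB stick 4 (new)  [load 70/105]
  65 → USB stick 5 (new)  [load 65/105]
  20 → USB stick 2  [load 105/105]
  15 → USB stick 3  [load 100/105]
  75 → USB stick 6 (new)  [load 75/105]
  25 → USB stick 4  [load 95/105]
  75 → USB stick 7 (new)  [load 75/105]
  70 → USB stick 8 (new)  [load 70/105]
8 USB sticks opened.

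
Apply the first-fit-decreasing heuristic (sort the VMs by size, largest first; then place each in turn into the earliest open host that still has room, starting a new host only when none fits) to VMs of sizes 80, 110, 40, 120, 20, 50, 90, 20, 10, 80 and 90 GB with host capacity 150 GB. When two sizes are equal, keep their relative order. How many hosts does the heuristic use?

Sorted descending: 120, 110, 90, 90, 80, 80, 50, 40, 20, 20, 10.
  120 → host 1 (new)  [load 120/150]
  110 → host 2 (new)  [load 110/150]
  90 → host 3 (new)  [load 90/150]
  90 → host 4 (new)  [load 90/150]
  80 → host 5 (new)  [load 80/150]
  80 → host 6 (new)  [load 80/150]
  50 → host 3  [load 140/150]
  40 → host 2  [load 150/150]
  20 → host 1  [load 140/150]
  20 → host 4  [load 110/150]
  10 → host 1  [load 150/150]
6 hosts opened.

6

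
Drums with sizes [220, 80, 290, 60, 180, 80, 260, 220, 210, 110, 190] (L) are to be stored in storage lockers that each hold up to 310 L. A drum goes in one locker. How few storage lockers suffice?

7

Total = 290 + 260 + 220 + 220 + 210 + 190 + 180 + 110 + 80 + 80 + 60 = 1900 L.
Lower bound: ⌈1900/310⌉ = 7 storage lockers.
A packing using 7 storage lockers:
  locker 1: 290 = 290
  locker 2: 260 = 260
  locker 3: 220 + 80 = 300
  locker 4: 220 + 80 = 300
  locker 5: 210 + 60 = 270
  locker 6: 190 + 110 = 300
  locker 7: 180 = 180
This matches the lower bound, so 7 is optimal.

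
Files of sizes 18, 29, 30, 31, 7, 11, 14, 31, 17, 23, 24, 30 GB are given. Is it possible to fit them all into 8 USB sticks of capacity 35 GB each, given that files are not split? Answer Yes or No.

Total = 265 GB; ⌈265/35⌉ = 8.
The bound of 8 does not rule out 8, but exhaustive search shows no assignment into 8 USB sticks of capacity 35 GB exists — the minimum is 9.

No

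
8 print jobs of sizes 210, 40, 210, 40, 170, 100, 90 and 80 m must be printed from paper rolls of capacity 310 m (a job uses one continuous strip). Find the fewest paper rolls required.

4

Total = 210 + 210 + 170 + 100 + 90 + 80 + 40 + 40 = 940 m.
Lower bound: ⌈940/310⌉ = 4 paper rolls.
A packing using 4 paper rolls:
  roll 1: 210 + 100 = 310
  roll 2: 210 + 90 = 300
  roll 3: 170 + 80 + 40 = 290
  roll 4: 40 = 40
This matches the lower bound, so 4 is optimal.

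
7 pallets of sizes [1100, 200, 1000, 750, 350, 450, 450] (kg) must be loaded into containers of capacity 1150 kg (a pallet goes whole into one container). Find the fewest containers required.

4

Total = 1100 + 1000 + 750 + 450 + 450 + 350 + 200 = 4300 kg.
Lower bound: ⌈4300/1150⌉ = 4 containers.
A packing using 4 containers:
  container 1: 1100 = 1100
  container 2: 1000 = 1000
  container 3: 750 + 350 = 1100
  container 4: 450 + 450 + 200 = 1100
This matches the lower bound, so 4 is optimal.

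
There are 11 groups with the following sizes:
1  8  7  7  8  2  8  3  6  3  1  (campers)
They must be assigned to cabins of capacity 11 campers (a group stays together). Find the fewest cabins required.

Total = 8 + 8 + 8 + 7 + 7 + 6 + 3 + 3 + 2 + 1 + 1 = 54 campers.
Lower bound: ⌈54/11⌉ = 5 cabins.
Also, 6 groups each exceed 11/2 campers, and no two of those can share a cabin, so at least 6 cabins are needed.
A packing using 6 cabins:
  cabin 1: 8 + 3 = 11
  cabin 2: 8 + 3 = 11
  cabin 3: 8 + 2 + 1 = 11
  cabin 4: 7 + 1 = 8
  cabin 5: 7 = 7
  cabin 6: 6 = 6
This matches the lower bound, so 6 is optimal.

6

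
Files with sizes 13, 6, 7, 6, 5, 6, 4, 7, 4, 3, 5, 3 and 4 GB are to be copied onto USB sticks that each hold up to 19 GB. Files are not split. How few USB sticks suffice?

4

Total = 13 + 7 + 7 + 6 + 6 + 6 + 5 + 5 + 4 + 4 + 4 + 3 + 3 = 73 GB.
Lower bound: ⌈73/19⌉ = 4 USB sticks.
A packing using 4 USB sticks:
  USB stick 1: 13 + 6 = 19
  USB stick 2: 7 + 7 + 5 = 19
  USB stick 3: 6 + 6 + 5 = 17
  USB stick 4: 4 + 4 + 4 + 3 + 3 = 18
This matches the lower bound, so 4 is optimal.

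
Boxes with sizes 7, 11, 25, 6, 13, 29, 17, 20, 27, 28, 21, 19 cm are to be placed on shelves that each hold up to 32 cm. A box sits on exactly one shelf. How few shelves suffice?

Total = 29 + 28 + 27 + 25 + 21 + 20 + 19 + 17 + 13 + 11 + 7 + 6 = 223 cm.
Lower bound: ⌈223/32⌉ = 7 shelves.
Also, 8 boxes each exceed 16 cm, and no two of those can share a shelf, so at least 8 shelves are needed.
A packing using 8 shelves:
  shelf 1: 29 = 29
  shelf 2: 28 = 28
  shelf 3: 27 = 27
  shelf 4: 25 + 7 = 32
  shelf 5: 21 + 11 = 32
  shelf 6: 20 + 6 = 26
  shelf 7: 19 + 13 = 32
  shelf 8: 17 = 17
This matches the lower bound, so 8 is optimal.

8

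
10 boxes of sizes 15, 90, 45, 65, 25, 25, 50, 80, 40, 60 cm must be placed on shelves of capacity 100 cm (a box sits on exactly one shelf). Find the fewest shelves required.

Total = 90 + 80 + 65 + 60 + 50 + 45 + 40 + 25 + 25 + 15 = 495 cm.
Lower bound: ⌈495/100⌉ = 5 shelves.
A packing using 6 shelves:
  shelf 1: 90 = 90
  shelf 2: 80 + 15 = 95
  shelf 3: 65 + 25 = 90
  shelf 4: 60 + 40 = 100
  shelf 5: 50 + 45 = 95
  shelf 6: 25 = 25
No arrangement into 5 shelves stays within capacity, so 6 is optimal.

6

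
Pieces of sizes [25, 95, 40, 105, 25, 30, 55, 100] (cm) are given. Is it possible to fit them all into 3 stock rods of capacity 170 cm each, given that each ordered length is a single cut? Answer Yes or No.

A valid assignment using 3 stock rods:
  stock rod 1: 105 + 55 = 160
  stock rod 2: 100 + 40 + 30 = 170
  stock rod 3: 95 + 25 + 25 = 145
Every load is within 170 cm, so 3 stock rods suffice.

Yes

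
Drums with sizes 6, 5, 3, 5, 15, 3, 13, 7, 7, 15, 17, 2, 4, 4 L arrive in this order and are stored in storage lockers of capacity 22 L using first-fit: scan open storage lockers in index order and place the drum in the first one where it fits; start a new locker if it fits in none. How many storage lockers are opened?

  6 → locker 1 (new)  [load 6/22]
  5 → locker 1  [load 11/22]
  3 → locker 1  [load 14/22]
  5 → locker 1  [load 19/22]
  15 → locker 2 (new)  [load 15/22]
  3 → locker 1  [load 22/22]
  13 → locker 3 (new)  [load 13/22]
  7 → locker 2  [load 22/22]
  7 → locker 3  [load 20/22]
  15 → locker 4 (new)  [load 15/22]
  17 → locker 5 (new)  [load 17/22]
  2 → locker 3  [load 22/22]
  4 → locker 4  [load 19/22]
  4 → locker 5  [load 21/22]
5 storage lockers opened.

5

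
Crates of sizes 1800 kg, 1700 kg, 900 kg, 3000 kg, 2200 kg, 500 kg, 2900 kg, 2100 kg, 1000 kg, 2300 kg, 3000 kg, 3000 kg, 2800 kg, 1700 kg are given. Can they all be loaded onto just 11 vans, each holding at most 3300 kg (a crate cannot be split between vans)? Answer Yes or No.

Yes

A valid assignment using 11 vans:
  van 1: 3000 = 3000
  van 2: 3000 = 3000
  van 3: 3000 = 3000
  van 4: 2900 = 2900
  van 5: 2800 + 500 = 3300
  van 6: 2300 + 1000 = 3300
  van 7: 2200 + 900 = 3100
  van 8: 2100 = 2100
  van 9: 1800 = 1800
  van 10: 1700 = 1700
  van 11: 1700 = 1700
Every load is within 3300 kg, so 11 vans suffice.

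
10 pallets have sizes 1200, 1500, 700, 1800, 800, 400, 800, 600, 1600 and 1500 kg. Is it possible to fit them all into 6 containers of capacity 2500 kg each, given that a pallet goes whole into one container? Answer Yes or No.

Yes

A valid assignment using 5 containers:
  container 1: 1800 + 700 = 2500
  container 2: 1600 + 800 = 2400
  container 3: 1500 + 800 = 2300
  container 4: 1500 + 600 + 400 = 2500
  container 5: 1200 = 1200
That uses only 5 ≤ 6, so 6 containers are enough.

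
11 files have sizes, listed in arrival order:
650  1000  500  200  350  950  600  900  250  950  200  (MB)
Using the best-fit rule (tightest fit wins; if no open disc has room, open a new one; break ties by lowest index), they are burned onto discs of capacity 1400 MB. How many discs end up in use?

  650 → disc 1 (new)  [load 650/1400]
  1000 → disc 2 (new)  [load 1000/1400]
  500 → disc 1  [load 1150/1400]
  200 → disc 1  [load 1350/1400]
  350 → disc 2  [load 1350/1400]
  950 → disc 3 (new)  [load 950/1400]
  600 → disc 4 (new)  [load 600/1400]
  900 → disc 5 (new)  [load 900/1400]
  250 → disc 3  [load 1200/1400]
  950 → disc 6 (new)  [load 950/1400]
  200 → disc 3  [load 1400/1400]
6 discs opened.

6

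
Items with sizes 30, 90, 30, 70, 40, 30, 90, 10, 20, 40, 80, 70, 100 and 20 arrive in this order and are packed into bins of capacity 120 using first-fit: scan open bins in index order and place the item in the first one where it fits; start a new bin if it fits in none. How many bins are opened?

  30 → bin 1 (new)  [load 30/120]
  90 → bin 1  [load 120/120]
  30 → bin 2 (new)  [load 30/120]
  70 → bin 2  [load 100/120]
  40 → bin 3 (new)  [load 40/120]
  30 → bin 3  [load 70/120]
  90 → bin 4 (new)  [load 90/120]
  10 → bin 2  [load 110/120]
  20 → bin 3  [load 90/120]
  40 → bin 5 (new)  [load 40/120]
  80 → bin 5  [load 120/120]
  70 → bin 6 (new)  [load 70/120]
  100 → bin 7 (new)  [load 100/120]
  20 → bin 3  [load 110/120]
7 bins opened.

7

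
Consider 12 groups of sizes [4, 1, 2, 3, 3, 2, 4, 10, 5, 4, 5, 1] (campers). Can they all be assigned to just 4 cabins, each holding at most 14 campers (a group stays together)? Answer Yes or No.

Yes

A valid assignment using 4 cabins:
  cabin 1: 10 + 4 = 14
  cabin 2: 5 + 5 + 4 = 14
  cabin 3: 4 + 3 + 3 + 2 + 2 = 14
  cabin 4: 1 + 1 = 2
Every load is within 14 campers, so 4 cabins suffice.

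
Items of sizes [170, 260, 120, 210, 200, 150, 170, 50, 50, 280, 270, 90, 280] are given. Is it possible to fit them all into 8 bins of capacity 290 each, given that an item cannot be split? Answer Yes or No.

Total = 2300; ⌈2300/290⌉ = 8.
9 items each exceed half the capacity and cannot share a bin, forcing at least 9 bins.
At least 9 bins are required, but only 8 are allowed.

No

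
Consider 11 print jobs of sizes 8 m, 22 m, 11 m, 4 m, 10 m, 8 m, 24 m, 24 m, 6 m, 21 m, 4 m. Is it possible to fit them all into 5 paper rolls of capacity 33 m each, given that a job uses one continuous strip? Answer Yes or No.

Yes

A valid assignment using 5 paper rolls:
  roll 1: 24 + 8 = 32
  roll 2: 24 + 8 = 32
  roll 3: 22 + 11 = 33
  roll 4: 21 + 10 = 31
  roll 5: 6 + 4 + 4 = 14
Every load is within 33 m, so 5 paper rolls suffice.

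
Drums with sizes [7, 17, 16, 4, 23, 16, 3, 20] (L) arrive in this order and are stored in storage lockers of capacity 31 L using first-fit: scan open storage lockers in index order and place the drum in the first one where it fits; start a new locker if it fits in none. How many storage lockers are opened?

  7 → locker 1 (new)  [load 7/31]
  17 → locker 1  [load 24/31]
  16 → locker 2 (new)  [load 16/31]
  4 → locker 1  [load 28/31]
  23 → locker 3 (new)  [load 23/31]
  16 → locker 4 (new)  [load 16/31]
  3 → locker 1  [load 31/31]
  20 → locker 5 (new)  [load 20/31]
5 storage lockers opened.

5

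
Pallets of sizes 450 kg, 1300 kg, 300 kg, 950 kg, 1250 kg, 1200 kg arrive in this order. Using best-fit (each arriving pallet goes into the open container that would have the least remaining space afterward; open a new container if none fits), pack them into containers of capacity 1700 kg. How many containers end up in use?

  450 → container 1 (new)  [load 450/1700]
  1300 → container 2 (new)  [load 1300/1700]
  300 → container 2  [load 1600/1700]
  950 → container 1  [load 1400/1700]
  1250 → container 3 (new)  [load 1250/1700]
  1200 → container 4 (new)  [load 1200/1700]
4 containers opened.

4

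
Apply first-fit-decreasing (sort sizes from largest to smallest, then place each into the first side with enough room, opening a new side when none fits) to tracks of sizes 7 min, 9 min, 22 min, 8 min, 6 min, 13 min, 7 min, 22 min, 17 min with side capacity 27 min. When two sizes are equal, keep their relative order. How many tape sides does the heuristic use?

5

Sorted descending: 22, 22, 17, 13, 9, 8, 7, 7, 6.
  22 → side 1 (new)  [load 22/27]
  22 → side 2 (new)  [load 22/27]
  17 → side 3 (new)  [load 17/27]
  13 → side 4 (new)  [load 13/27]
  9 → side 3  [load 26/27]
  8 → side 4  [load 21/27]
  7 → side 5 (new)  [load 7/27]
  7 → side 5  [load 14/27]
  6 → side 4  [load 27/27]
5 tape sides opened.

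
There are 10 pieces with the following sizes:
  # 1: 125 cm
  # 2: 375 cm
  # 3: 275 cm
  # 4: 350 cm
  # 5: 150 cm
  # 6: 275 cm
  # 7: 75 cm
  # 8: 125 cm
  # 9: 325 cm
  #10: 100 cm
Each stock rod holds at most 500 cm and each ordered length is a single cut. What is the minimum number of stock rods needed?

5

Total = 375 + 350 + 325 + 275 + 275 + 150 + 125 + 125 + 100 + 75 = 2175 cm.
Lower bound: ⌈2175/500⌉ = 5 stock rods.
A packing using 5 stock rods:
  stock rod 1: 375 + 125 = 500
  stock rod 2: 350 + 150 = 500
  stock rod 3: 325 + 125 = 450
  stock rod 4: 275 + 100 + 75 = 450
  stock rod 5: 275 = 275
This matches the lower bound, so 5 is optimal.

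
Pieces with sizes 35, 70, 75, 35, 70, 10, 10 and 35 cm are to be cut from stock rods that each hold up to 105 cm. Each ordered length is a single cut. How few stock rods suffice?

4

Total = 75 + 70 + 70 + 35 + 35 + 35 + 10 + 10 = 340 cm.
Lower bound: ⌈340/105⌉ = 4 stock rods.
A packing using 4 stock rods:
  stock rod 1: 75 + 10 + 10 = 95
  stock rod 2: 70 + 35 = 105
  stock rod 3: 70 + 35 = 105
  stock rod 4: 35 = 35
This matches the lower bound, so 4 is optimal.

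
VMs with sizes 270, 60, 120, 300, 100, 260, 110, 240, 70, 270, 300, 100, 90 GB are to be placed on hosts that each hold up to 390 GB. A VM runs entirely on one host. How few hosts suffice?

Total = 300 + 300 + 270 + 270 + 260 + 240 + 120 + 110 + 100 + 100 + 90 + 70 + 60 = 2290 GB.
Lower bound: ⌈2290/390⌉ = 6 hosts.
A packing using 7 hosts:
  host 1: 300 + 90 = 390
  host 2: 300 + 70 = 370
  host 3: 270 + 120 = 390
  host 4: 270 + 110 = 380
  host 5: 260 + 100 = 360
  host 6: 240 + 100 = 340
  host 7: 60 = 60
No arrangement into 6 hosts stays within capacity, so 7 is optimal.

7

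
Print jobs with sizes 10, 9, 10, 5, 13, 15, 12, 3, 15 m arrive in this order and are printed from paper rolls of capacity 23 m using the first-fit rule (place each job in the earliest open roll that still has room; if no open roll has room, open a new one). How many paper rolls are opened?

6

  10 → roll 1 (new)  [load 10/23]
  9 → roll 1  [load 19/23]
  10 → roll 2 (new)  [load 10/23]
  5 → roll 2  [load 15/23]
  13 → roll 3 (new)  [load 13/23]
  15 → roll 4 (new)  [load 15/23]
  12 → roll 5 (new)  [load 12/23]
  3 → roll 1  [load 22/23]
  15 → roll 6 (new)  [load 15/23]
6 paper rolls opened.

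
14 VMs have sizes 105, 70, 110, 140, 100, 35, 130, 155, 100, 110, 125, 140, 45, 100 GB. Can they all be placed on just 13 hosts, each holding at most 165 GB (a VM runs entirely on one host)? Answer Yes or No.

A valid assignment using 12 hosts:
  host 1: 155 = 155
  host 2: 140 = 140
  host 3: 140 = 140
  host 4: 130 + 35 = 165
  host 5: 125 = 125
  host 6: 110 + 45 = 155
  host 7: 110 = 110
  host 8: 105 = 105
  host 9: 100 = 100
  host 10: 100 = 100
  host 11: 100 = 100
  host 12: 70 = 70
That uses only 12 ≤ 13, so 13 hosts are enough.

Yes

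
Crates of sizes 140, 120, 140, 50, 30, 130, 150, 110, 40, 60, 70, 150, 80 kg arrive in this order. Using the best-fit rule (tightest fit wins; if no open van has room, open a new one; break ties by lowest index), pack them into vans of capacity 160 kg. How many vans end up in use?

  140 → van 1 (new)  [load 140/160]
  120 → van 2 (new)  [load 120/160]
  140 → van 3 (new)  [load 140/160]
  50 → van 4 (new)  [load 50/160]
  30 → van 2  [load 150/160]
  130 → van 5 (new)  [load 130/160]
  150 → van 6 (new)  [load 150/160]
  110 → van 4  [load 160/160]
  40 → van 7 (new)  [load 40/160]
  60 → van 7  [load 100/160]
  70 → van 8 (new)  [load 70/160]
  150 → van 9 (new)  [load 150/160]
  80 → van 8  [load 150/160]
9 vans opened.

9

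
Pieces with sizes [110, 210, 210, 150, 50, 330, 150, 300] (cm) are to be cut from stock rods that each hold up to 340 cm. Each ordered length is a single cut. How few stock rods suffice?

Total = 330 + 300 + 210 + 210 + 150 + 150 + 110 + 50 = 1510 cm.
Lower bound: ⌈1510/340⌉ = 5 stock rods.
A packing using 5 stock rods:
  stock rod 1: 330 = 330
  stock rod 2: 300 = 300
  stock rod 3: 210 + 110 = 320
  stock rod 4: 210 + 50 = 260
  stock rod 5: 150 + 150 = 300
This matches the lower bound, so 5 is optimal.

5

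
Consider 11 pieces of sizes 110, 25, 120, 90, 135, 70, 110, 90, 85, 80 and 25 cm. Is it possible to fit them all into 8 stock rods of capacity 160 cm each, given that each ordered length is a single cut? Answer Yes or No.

A valid assignment using 8 stock rods:
  stock rod 1: 135 + 25 = 160
  stock rod 2: 120 + 25 = 145
  stock rod 3: 110 = 110
  stock rod 4: 110 = 110
  stock rod 5: 90 + 70 = 160
  stock rod 6: 90 = 90
  stock rod 7: 85 = 85
  stock rod 8: 80 = 80
Every load is within 160 cm, so 8 stock rods suffice.

Yes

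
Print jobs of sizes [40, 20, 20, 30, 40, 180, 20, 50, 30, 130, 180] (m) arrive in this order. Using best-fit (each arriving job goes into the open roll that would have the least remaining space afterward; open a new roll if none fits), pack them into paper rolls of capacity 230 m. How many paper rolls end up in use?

  40 → roll 1 (new)  [load 40/230]
  20 → roll 1  [load 60/230]
  20 → roll 1  [load 80/230]
  30 → roll 1  [load 110/230]
  40 → roll 1  [load 150/230]
  180 → roll 2 (new)  [load 180/230]
  20 → roll 2  [load 200/230]
  50 → roll 1  [load 200/230]
  30 → roll 1  [load 230/230]
  130 → roll 3 (new)  [load 130/230]
  180 → roll 4 (new)  [load 180/230]
4 paper rolls opened.

4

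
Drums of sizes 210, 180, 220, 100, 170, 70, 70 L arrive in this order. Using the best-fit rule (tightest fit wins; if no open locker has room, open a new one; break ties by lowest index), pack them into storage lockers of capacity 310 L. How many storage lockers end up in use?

  210 → locker 1 (new)  [load 210/310]
  180 → locker 2 (new)  [load 180/310]
  220 → locker 3 (new)  [load 220/310]
  100 → locker 1  [load 310/310]
  170 → locker 4 (new)  [load 170/310]
  70 → locker 3  [load 290/310]
  70 → locker 2  [load 250/310]
4 storage lockers opened.

4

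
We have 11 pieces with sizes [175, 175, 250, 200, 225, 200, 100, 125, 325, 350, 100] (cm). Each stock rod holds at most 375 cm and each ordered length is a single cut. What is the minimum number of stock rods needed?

7

Total = 350 + 325 + 250 + 225 + 200 + 200 + 175 + 175 + 125 + 100 + 100 = 2225 cm.
Lower bound: ⌈2225/375⌉ = 6 stock rods.
A packing using 7 stock rods:
  stock rod 1: 350 = 350
  stock rod 2: 325 = 325
  stock rod 3: 250 + 125 = 375
  stock rod 4: 225 + 100 = 325
  stock rod 5: 200 + 175 = 375
  stock rod 6: 200 + 175 = 375
  stock rod 7: 100 = 100
No arrangement into 6 stock rods stays within capacity, so 7 is optimal.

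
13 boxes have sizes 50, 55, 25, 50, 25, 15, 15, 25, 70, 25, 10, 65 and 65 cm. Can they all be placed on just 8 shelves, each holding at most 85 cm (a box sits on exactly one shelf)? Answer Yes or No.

A valid assignment using 7 shelves:
  shelf 1: 70 + 15 = 85
  shelf 2: 65 + 15 = 80
  shelf 3: 65 + 10 = 75
  shelf 4: 55 + 25 = 80
  shelf 5: 50 + 25 = 75
  shelf 6: 50 + 25 = 75
  shelf 7: 25 = 25
That uses only 7 ≤ 8, so 8 shelves are enough.

Yes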